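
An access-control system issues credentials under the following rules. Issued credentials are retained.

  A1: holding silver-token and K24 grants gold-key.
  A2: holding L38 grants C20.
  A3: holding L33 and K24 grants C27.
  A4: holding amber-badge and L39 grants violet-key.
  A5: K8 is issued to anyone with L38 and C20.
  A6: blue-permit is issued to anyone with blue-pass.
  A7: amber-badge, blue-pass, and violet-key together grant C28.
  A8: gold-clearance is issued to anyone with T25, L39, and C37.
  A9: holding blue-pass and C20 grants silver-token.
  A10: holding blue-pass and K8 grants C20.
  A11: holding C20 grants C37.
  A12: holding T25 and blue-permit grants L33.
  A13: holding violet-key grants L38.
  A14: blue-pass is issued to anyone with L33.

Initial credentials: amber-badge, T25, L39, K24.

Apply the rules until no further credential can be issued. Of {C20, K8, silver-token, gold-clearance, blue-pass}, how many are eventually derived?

Holding amber-badge and L39 grants violet-key (A4).
Holding violet-key grants L38 (A13).
Holding L38 grants C20 (A2).
Holding L38 and C20 grants K8 (A5).
Holding C20 grants C37 (A11).
Holding T25, L39, and C37 grants gold-clearance (A8).
C20: reached.
K8: reached.
silver-token would need blue-pass and C20 (A9), but blue-pass is never granted.
gold-clearance: reached.
blue-pass would need L33 (A14), but L33 is never granted.
Reached: C20, K8, and gold-clearance — 3 of the 5.

3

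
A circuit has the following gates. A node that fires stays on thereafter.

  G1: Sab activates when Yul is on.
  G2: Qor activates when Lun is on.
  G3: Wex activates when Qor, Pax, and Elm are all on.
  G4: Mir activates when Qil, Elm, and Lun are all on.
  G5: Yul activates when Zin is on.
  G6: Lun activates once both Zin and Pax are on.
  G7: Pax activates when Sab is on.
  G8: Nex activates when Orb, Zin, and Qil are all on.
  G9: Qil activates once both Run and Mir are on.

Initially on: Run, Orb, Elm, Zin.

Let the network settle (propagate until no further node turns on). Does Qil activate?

Qil would need Run and Mir (G9), but Mir never turns on.

No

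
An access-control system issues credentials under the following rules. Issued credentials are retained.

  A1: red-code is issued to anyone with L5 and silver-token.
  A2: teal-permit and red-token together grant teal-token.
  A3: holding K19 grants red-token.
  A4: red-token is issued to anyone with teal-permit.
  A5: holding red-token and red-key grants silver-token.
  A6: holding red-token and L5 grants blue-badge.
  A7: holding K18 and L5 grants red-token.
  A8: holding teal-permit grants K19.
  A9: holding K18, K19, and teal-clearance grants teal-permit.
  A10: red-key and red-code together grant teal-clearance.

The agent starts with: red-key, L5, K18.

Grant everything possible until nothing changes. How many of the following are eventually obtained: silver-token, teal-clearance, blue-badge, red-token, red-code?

Holding K18 and L5 grants red-token (A7).
Holding red-token and L5 grants blue-badge (A6).
Holding red-token and red-key grants silver-token (A5).
Holding L5 and silver-token grants red-code (A1).
Holding red-key and red-code grants teal-clearance (A10).
silver-token: reached.
teal-clearance: reached.
blue-badge: reached.
red-token: reached.
red-code: reached.
All 5 are reached.

5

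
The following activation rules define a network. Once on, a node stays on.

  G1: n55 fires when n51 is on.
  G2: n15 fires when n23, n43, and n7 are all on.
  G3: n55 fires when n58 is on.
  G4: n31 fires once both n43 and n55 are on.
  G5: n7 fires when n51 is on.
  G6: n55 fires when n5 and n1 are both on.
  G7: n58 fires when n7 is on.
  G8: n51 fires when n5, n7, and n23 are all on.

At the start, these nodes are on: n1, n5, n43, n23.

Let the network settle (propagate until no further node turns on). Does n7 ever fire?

n7 would need n51 (G5), but n51 never turns on.

No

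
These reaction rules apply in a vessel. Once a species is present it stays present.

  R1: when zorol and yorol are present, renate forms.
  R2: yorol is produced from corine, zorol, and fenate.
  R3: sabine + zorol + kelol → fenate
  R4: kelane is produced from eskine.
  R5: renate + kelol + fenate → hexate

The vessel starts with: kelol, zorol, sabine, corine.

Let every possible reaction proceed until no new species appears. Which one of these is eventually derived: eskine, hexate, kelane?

hexate

sabine, zorol, and kelol present → fenate forms (R3).
corine, zorol, and fenate present → yorol forms (R2).
zorol and yorol present → renate forms (R1).
renate, kelol, and fenate present → hexate forms (R5).
kelane would need eskine (R4), but eskine never forms. No rule produces eskine, and it is not given.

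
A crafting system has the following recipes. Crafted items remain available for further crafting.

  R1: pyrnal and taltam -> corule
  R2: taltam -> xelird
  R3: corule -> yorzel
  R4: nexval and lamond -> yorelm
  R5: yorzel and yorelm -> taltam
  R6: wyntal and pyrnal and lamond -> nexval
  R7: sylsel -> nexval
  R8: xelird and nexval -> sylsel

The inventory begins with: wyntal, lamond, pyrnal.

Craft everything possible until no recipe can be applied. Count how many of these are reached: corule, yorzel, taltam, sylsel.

corule would need pyrnal and taltam (R1), but taltam is never obtained.
yorzel would need corule (R3), but corule is never obtained.
taltam would need yorzel and yorelm (R5), but yorzel is never obtained.
sylsel would need xelird and nexval (R8), but xelird is never obtained.
None of the 4 are reached.

0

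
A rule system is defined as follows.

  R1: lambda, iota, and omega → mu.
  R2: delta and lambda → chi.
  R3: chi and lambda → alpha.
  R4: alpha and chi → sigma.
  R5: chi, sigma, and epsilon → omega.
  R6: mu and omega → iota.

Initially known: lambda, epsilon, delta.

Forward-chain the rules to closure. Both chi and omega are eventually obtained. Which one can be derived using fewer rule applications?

chi: delta and lambda hold, so chi follows (R2). [1 rule application]
omega: From delta and lambda, R2 gives chi. chi and lambda hold, so alpha follows (R3). From alpha and chi, R4 gives sigma. From chi, sigma, and epsilon, R5 gives omega. [4 rule applications]
chi needs fewer.

chi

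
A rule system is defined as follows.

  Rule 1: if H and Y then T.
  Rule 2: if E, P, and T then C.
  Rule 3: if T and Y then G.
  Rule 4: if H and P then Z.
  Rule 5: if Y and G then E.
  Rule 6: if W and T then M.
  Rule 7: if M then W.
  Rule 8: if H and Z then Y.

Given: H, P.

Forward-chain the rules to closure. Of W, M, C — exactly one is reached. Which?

From H and P, Rule 4 gives Z.
From H and Z, Rule 8 gives Y.
H and Y hold, so T follows (Rule 1).
T and Y hold, so G follows (Rule 3).
From Y and G, Rule 5 gives E.
From E, P, and T, Rule 2 gives C.
W would need M (Rule 7), but M is never established. M would need W and T (Rule 6), but W is never established.

C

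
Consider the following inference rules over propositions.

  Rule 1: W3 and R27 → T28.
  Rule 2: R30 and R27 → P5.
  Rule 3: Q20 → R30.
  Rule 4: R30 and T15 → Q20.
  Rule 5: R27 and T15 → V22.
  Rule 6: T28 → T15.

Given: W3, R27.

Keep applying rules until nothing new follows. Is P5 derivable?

P5 would need R30 and R27 (Rule 2), but R30 is never established.

No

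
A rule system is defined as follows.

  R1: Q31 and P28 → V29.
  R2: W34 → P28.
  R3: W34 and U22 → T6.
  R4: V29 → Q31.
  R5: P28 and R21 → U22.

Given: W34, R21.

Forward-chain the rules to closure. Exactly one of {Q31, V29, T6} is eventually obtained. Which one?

T6

W34 holds, so P28 follows (R2).
P28 and R21 hold, so U22 follows (R5).
From W34 and U22, R3 gives T6.
V29 would need Q31 and P28 (R1), but Q31 is never established. Q31 would need V29 (R4), but V29 is never established.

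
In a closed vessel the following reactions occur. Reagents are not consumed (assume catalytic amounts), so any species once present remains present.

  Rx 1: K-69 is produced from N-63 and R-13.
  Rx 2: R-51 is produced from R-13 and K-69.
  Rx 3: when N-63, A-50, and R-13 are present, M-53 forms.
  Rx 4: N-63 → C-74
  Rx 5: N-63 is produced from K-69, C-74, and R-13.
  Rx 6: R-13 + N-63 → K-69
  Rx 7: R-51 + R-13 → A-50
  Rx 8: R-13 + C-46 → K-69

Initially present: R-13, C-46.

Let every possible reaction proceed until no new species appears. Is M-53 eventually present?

M-53 would need N-63, A-50, and R-13 (Rx 3), but N-63 never forms.

No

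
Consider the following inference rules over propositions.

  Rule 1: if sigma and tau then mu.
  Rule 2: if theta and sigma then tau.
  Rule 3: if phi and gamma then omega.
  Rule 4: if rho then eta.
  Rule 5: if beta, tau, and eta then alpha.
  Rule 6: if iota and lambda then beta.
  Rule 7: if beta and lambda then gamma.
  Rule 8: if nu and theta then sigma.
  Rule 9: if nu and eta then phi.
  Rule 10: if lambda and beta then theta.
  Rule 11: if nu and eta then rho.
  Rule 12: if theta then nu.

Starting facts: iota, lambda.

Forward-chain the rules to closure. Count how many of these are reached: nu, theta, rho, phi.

2

iota and lambda hold, so beta follows (Rule 6).
lambda and beta hold, so theta follows (Rule 10).
theta holds, so nu follows (Rule 12).
nu: reached.
theta: reached.
rho would need nu and eta (Rule 11), but eta is never established.
phi would need nu and eta (Rule 9), but eta is never established.
Reached: nu and theta — 2 of the 4.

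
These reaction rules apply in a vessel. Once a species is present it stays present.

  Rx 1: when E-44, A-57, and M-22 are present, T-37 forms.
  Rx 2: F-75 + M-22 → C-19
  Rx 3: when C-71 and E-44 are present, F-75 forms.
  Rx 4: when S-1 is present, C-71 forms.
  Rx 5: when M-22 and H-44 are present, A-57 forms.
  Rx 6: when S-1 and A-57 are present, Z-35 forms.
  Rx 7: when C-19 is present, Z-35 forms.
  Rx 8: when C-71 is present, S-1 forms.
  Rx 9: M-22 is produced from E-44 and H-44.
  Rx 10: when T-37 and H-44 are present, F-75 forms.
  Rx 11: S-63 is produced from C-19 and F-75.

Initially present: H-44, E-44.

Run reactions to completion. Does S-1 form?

S-1 would need C-71 (Rx 8), but C-71 never forms.

No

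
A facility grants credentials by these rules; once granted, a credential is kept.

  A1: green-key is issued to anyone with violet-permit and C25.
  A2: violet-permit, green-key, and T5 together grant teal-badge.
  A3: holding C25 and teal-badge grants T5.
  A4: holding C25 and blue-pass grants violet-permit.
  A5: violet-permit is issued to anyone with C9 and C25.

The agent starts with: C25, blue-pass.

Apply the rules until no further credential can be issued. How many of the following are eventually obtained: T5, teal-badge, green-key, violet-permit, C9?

Holding C25 and blue-pass grants violet-permit (A4).
Holding violet-permit and C25 grants green-key (A1).
T5 would need C25 and teal-badge (A3), but teal-badge is never granted.
teal-badge would need violet-permit, green-key, and T5 (A2), but T5 is never granted.
green-key: reached.
violet-permit: reached.
No rule produces C9, and it is not given.
Reached: green-key and violet-permit — 2 of the 5.

2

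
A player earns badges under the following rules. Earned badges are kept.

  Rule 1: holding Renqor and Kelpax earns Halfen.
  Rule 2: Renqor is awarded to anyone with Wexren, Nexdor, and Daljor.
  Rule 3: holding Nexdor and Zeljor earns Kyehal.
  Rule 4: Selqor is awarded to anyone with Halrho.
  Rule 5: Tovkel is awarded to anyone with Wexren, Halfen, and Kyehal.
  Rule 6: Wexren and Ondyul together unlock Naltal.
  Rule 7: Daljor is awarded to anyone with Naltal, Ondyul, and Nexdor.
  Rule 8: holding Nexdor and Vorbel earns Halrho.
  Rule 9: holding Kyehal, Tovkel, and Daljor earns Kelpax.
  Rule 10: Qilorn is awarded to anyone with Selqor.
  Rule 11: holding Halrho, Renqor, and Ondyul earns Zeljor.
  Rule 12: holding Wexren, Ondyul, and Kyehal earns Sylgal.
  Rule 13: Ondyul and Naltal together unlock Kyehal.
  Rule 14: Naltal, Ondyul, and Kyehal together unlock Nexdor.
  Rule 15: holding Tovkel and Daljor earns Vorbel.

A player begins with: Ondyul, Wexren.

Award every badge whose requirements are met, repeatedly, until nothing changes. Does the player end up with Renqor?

With Wexren and Ondyul, Naltal is earned (Rule 6).
With Ondyul and Naltal, Kyehal is earned (Rule 13).
With Naltal, Ondyul, and Kyehal, Nexdor is earned (Rule 14).
With Naltal, Ondyul, and Nexdor, Daljor is earned (Rule 7).
With Wexren, Nexdor, and Daljor, Renqor is earned (Rule 2).

Yes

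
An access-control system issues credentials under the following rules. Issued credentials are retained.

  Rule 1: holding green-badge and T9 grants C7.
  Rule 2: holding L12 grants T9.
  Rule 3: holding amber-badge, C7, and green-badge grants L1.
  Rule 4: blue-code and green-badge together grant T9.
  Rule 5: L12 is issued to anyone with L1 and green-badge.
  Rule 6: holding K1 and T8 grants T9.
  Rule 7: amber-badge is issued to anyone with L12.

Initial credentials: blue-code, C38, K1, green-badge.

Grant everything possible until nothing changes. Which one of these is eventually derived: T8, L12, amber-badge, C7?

Holding blue-code and green-badge grants T9 (Rule 4).
Holding green-badge and T9 grants C7 (Rule 1).
amber-badge would need L12 (Rule 7), but L12 is never granted. No rule produces T8, and it is not given. L12 would need L1 and green-badge (Rule 5), but L1 is never granted.

C7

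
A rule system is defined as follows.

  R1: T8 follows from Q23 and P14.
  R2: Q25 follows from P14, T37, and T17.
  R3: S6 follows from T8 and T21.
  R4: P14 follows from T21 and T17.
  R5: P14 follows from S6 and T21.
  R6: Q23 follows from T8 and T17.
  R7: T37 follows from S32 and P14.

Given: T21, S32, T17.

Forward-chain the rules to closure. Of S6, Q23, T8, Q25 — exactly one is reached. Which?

T21 and T17 hold, so P14 follows (R4).
S32 and P14 hold, so T37 follows (R7).
From P14, T37, and T17, R2 gives Q25.
T8 would need Q23 and P14 (R1), but Q23 is never established. Q23 would need T8 and T17 (R6), but T8 is never established. S6 would need T8 and T21 (R3), but T8 is never established.

Q25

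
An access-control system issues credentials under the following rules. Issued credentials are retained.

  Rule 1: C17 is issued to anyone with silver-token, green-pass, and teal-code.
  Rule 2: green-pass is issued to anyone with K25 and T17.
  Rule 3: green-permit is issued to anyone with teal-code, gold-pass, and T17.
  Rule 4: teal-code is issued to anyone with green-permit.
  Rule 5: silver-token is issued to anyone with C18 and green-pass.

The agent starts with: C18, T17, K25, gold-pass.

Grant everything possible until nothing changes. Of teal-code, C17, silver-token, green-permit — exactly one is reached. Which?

silver-token

Holding K25 and T17 grants green-pass (Rule 2).
Holding C18 and green-pass grants silver-token (Rule 5).
green-permit would need teal-code, gold-pass, and T17 (Rule 3), but teal-code is never granted. C17 would need silver-token, green-pass, and teal-code (Rule 1), but teal-code is never granted. teal-code would need green-permit (Rule 4), but green-permit is never granted.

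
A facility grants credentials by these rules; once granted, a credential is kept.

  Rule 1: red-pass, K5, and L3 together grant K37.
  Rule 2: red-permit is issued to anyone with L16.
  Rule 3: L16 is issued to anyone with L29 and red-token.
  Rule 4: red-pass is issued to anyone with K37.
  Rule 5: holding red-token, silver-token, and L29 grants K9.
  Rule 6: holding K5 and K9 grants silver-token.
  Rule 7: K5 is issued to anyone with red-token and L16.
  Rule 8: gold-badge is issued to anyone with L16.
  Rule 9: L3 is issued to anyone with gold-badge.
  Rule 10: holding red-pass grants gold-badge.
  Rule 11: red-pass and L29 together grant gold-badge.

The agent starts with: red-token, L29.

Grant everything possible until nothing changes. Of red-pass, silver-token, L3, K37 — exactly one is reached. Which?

L3

Holding L29 and red-token grants L16 (Rule 3).
Holding L16 grants gold-badge (Rule 8).
Holding gold-badge grants L3 (Rule 9).
silver-token would need K5 and K9 (Rule 6), but K9 is never granted. red-pass would need K37 (Rule 4), but K37 is never granted. K37 would need red-pass, K5, and L3 (Rule 1), but red-pass is never granted.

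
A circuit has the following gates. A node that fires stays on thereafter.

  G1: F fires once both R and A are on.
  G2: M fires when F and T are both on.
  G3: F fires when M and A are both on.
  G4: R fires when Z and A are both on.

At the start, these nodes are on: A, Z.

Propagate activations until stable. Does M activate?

No

M would need F and T (G2), but T never turns on.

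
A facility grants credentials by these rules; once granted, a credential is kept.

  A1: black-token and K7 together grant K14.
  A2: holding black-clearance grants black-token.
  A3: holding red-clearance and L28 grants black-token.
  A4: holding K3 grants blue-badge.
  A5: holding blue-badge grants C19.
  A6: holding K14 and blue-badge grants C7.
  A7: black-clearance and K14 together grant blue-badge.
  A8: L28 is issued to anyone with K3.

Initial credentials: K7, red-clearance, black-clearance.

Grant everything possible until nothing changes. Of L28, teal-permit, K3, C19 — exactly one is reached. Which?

Holding black-clearance grants black-token (A2).
Holding black-token and K7 grants K14 (A1).
Holding black-clearance and K14 grants blue-badge (A7).
Holding blue-badge grants C19 (A5).
No rule produces K3, and it is not given. L28 would need K3 (A8), but K3 is never granted. No rule produces teal-permit, and it is not given.

C19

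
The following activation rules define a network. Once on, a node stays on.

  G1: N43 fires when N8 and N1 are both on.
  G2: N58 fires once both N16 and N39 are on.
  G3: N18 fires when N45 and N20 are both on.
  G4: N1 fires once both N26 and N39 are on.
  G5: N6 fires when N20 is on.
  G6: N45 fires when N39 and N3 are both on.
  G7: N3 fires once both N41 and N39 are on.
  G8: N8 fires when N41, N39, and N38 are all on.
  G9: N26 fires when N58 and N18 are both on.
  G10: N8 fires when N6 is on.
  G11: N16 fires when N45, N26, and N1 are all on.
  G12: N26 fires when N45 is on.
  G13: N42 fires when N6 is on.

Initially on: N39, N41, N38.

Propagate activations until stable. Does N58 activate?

Yes

G7: N41 and N39 on → N3 on.
G6: N39 and N3 on → N45 on.
G12: N45 on → N26 on.
N26 and N39 are on, so N1 fires (G4).
G11: N45, N26, and N1 on → N16 on.
G2: N16 and N39 on → N58 on.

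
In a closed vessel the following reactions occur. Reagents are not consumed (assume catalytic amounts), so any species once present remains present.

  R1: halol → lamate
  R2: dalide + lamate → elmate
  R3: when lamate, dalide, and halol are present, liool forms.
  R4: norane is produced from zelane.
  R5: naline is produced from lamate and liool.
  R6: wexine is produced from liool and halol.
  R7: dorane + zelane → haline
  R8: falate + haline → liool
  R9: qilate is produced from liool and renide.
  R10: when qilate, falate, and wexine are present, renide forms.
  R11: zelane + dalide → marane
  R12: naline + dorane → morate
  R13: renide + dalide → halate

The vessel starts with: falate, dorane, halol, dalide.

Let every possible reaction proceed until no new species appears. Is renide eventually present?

renide would need qilate, falate, and wexine (R10), but qilate never forms.

No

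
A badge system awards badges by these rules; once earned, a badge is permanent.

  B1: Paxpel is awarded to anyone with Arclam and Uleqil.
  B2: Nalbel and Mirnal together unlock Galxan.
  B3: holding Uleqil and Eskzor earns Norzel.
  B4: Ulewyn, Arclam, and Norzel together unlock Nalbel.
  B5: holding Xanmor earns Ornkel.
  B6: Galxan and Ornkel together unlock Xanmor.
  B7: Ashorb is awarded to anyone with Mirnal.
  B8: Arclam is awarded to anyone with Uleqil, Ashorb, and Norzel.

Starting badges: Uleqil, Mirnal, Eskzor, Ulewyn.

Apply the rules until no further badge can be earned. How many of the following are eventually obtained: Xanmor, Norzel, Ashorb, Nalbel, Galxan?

With Uleqil and Eskzor, Norzel is earned (B3).
With Mirnal, Ashorb is earned (B7).
With Uleqil, Ashorb, and Norzel, Arclam is earned (B8).
With Ulewyn, Arclam, and Norzel, Nalbel is earned (B4).
With Nalbel and Mirnal, Galxan is earned (B2).
Xanmor would need Galxan and Ornkel (B6), but Ornkel is never earned.
Norzel: reached.
Ashorb: reached.
Nalbel: reached.
Galxan: reached.
Reached: Norzel, Ashorb, Nalbel, and Galxan — 4 of the 5.

4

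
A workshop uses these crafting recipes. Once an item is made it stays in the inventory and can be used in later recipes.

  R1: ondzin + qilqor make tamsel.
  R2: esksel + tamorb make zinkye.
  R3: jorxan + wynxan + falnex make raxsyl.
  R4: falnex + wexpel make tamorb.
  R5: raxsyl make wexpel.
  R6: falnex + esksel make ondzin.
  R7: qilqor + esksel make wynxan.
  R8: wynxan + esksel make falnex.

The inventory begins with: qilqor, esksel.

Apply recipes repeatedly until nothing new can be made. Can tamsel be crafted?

Using R7, qilqor and esksel make wynxan.
wynxan + esksel → falnex (R8).
Using R6, falnex and esksel make ondzin.
Using R1, ondzin and qilqor make tamsel.

Yes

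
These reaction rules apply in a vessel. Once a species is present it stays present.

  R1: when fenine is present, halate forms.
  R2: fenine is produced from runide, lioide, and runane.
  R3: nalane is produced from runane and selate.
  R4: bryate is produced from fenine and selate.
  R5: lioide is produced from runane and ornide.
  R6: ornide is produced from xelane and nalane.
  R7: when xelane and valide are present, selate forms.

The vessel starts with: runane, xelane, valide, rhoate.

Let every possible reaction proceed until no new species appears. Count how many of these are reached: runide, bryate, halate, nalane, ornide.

xelane and valide present → selate forms (R7).
runane and selate present → nalane forms (R3).
xelane and nalane present → ornide forms (R6).
No rule produces runide, and it is not given.
bryate would need fenine and selate (R4), but fenine never forms.
halate would need fenine (R1), but fenine never forms.
nalane: reached.
ornide: reached.
Reached: nalane and ornide — 2 of the 5.

2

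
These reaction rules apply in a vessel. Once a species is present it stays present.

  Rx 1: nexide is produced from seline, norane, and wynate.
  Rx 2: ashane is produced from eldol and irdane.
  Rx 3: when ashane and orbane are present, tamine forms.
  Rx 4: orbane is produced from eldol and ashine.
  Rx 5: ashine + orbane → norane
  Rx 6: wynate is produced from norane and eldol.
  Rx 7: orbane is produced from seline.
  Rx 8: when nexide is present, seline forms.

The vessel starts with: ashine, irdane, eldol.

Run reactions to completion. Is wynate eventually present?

eldol and ashine present → orbane forms (Rx 4).
ashine and orbane present → norane forms (Rx 5).
norane and eldol present → wynate forms (Rx 6).

Yes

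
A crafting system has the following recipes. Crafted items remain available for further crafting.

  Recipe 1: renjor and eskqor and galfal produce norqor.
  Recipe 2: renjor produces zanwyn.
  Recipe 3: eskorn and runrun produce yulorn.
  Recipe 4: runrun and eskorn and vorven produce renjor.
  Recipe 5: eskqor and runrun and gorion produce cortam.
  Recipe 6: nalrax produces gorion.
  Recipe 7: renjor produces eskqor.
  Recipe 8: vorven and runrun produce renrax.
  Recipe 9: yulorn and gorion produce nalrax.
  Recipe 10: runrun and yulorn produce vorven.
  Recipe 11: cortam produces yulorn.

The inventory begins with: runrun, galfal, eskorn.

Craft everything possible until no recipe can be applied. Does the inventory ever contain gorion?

gorion would need nalrax (Recipe 6), but nalrax is never obtained.

No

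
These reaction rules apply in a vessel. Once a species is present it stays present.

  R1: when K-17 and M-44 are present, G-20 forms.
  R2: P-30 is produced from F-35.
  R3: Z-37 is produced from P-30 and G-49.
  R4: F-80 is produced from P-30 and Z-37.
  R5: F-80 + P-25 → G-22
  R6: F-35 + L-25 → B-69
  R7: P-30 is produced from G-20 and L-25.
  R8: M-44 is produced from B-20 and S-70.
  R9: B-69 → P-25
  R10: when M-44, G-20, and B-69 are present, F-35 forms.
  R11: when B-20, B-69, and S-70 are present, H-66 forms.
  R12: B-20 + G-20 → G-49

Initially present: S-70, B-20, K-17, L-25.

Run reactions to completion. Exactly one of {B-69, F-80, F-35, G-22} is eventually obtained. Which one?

B-20 and S-70 present → M-44 forms (R8).
K-17 and M-44 present → G-20 forms (R1).
G-20 and L-25 present → P-30 forms (R7).
B-20 and G-20 present → G-49 forms (R12).
P-30 and G-49 present → Z-37 forms (R3).
P-30 and Z-37 present → F-80 forms (R4).
F-35 would need M-44, G-20, and B-69 (R10), but B-69 never forms. B-69 would need F-35 and L-25 (R6), but F-35 never forms. G-22 would need F-80 and P-25 (R5), but P-25 never forms.

F-80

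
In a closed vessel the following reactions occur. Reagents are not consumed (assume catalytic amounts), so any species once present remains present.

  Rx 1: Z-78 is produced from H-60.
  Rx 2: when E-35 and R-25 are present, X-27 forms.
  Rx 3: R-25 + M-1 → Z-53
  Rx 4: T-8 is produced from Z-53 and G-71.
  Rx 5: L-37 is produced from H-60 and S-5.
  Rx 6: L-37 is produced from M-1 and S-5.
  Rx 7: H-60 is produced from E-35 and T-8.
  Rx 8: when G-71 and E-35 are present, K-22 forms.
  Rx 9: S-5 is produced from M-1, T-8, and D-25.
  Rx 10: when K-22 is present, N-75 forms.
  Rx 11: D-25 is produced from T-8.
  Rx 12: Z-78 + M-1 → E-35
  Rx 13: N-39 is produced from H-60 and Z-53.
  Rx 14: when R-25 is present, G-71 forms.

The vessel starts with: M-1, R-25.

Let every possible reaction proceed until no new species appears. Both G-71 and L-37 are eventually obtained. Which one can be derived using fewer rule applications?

G-71

G-71: R-25 present → G-71 forms (Rx 14). [1 rule application]
L-37: R-25 and M-1 present → Z-53 forms (Rx 3). R-25 present → G-71 forms (Rx 14). Z-53 and G-71 present → T-8 forms (Rx 4). T-8 present → D-25 forms (Rx 11). M-1, T-8, and D-25 present → S-5 forms (Rx 9). M-1 and S-5 present → L-37 forms (Rx 6). [6 rule applications]
G-71 needs fewer.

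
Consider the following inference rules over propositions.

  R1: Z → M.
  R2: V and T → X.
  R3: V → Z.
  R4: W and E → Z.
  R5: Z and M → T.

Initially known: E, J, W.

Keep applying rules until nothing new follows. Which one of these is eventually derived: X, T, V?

T

From W and E, R4 gives Z.
From Z, R1 gives M.
Z and M hold, so T follows (R5).
X would need V and T (R2), but V is never established. No rule produces V, and it is not given.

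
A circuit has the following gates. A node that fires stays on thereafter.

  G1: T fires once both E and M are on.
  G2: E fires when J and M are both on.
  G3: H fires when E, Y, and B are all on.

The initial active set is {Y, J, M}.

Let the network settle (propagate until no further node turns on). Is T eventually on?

J and M are on, so E fires (G2).
G1: E and M on → T on.

Yes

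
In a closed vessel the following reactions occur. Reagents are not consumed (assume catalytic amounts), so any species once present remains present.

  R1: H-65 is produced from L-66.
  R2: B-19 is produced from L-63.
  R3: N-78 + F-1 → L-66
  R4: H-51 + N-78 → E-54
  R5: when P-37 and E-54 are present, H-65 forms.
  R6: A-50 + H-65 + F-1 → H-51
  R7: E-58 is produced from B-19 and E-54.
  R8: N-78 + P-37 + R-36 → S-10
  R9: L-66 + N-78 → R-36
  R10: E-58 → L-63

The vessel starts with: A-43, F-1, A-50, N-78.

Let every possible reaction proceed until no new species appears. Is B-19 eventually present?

B-19 would need L-63 (R2), but L-63 never forms.

No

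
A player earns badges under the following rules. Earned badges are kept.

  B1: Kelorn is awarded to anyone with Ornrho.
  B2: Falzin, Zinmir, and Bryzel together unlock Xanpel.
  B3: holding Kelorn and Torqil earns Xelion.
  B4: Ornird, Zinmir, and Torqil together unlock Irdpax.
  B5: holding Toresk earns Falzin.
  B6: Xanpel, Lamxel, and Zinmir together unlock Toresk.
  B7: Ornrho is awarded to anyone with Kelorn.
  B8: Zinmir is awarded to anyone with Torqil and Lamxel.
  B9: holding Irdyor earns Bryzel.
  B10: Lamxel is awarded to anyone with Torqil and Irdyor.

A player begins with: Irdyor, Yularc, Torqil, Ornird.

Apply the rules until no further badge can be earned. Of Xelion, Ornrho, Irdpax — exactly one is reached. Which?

Irdpax

With Torqil and Irdyor, Lamxel is earned (B10).
With Torqil and Lamxel, Zinmir is earned (B8).
With Ornird, Zinmir, and Torqil, Irdpax is earned (B4).
Xelion would need Kelorn and Torqil (B3), but Kelorn is never earned. Ornrho would need Kelorn (B7), but Kelorn is never earned.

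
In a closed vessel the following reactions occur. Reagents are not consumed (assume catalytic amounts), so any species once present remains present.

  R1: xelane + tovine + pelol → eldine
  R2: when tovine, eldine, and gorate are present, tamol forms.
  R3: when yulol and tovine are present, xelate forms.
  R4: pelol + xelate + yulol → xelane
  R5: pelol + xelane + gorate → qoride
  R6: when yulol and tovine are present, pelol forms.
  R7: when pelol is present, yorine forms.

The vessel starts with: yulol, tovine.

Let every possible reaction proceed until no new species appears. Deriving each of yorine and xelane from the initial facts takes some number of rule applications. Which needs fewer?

yorine: yulol and tovine present → pelol forms (R6). pelol present → yorine forms (R7). [2 rule applications]
xelane: yulol and tovine present → pelol forms (R6). yulol and tovine present → xelate forms (R3). pelol, xelate, and yulol present → xelane forms (R4). [3 rule applications]
yorine needs fewer.

yorine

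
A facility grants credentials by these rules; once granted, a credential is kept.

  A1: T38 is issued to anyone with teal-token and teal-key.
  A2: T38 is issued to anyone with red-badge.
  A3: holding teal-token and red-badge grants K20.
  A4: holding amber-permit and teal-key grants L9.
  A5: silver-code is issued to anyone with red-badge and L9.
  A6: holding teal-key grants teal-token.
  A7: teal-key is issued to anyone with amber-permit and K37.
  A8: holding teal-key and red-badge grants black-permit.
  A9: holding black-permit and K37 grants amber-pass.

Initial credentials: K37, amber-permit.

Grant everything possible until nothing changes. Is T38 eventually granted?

Holding amber-permit and K37 grants teal-key (A7).
Holding teal-key grants teal-token (A6).
Holding teal-token and teal-key grants T38 (A1).

Yes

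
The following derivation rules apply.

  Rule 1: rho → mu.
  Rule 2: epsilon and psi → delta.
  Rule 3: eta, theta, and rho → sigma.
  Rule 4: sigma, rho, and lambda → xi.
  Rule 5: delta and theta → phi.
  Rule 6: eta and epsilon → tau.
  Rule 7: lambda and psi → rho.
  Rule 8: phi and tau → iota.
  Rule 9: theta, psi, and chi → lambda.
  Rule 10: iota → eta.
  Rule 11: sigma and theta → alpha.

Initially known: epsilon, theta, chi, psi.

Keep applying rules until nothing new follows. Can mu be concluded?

theta, psi, and chi hold, so lambda follows (Rule 9).
lambda and psi hold, so rho follows (Rule 7).
From rho, Rule 1 gives mu.

Yes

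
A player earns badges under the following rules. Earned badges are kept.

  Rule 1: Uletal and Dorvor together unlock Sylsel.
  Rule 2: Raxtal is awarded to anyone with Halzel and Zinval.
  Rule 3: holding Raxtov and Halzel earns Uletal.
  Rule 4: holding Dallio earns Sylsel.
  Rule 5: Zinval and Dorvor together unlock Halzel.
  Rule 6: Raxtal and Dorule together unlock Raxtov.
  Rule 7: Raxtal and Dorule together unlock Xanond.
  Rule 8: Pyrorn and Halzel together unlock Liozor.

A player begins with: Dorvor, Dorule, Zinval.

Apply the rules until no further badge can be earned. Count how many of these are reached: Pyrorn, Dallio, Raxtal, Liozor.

With Zinval and Dorvor, Halzel is earned (Rule 5).
With Halzel and Zinval, Raxtal is earned (Rule 2).
No rule produces Pyrorn, and it is not given.
No rule produces Dallio, and it is not given.
Raxtal: reached.
Liozor would need Pyrorn and Halzel (Rule 8), but Pyrorn is never earned.
Reached: Raxtal — 1 of the 4.

1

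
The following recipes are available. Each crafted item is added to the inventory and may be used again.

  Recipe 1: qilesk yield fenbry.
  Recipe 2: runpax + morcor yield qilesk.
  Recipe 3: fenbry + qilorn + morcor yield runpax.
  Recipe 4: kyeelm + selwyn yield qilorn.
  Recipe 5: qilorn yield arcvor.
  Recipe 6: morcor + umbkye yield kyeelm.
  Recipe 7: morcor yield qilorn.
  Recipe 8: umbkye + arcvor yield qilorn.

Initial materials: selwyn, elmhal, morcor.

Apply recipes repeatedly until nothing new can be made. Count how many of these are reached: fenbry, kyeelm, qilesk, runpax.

0

fenbry would need qilesk (Recipe 1), but qilesk is never obtained.
kyeelm would need morcor and umbkye (Recipe 6), but umbkye is never obtained.
qilesk would need runpax and morcor (Recipe 2), but runpax is never obtained.
runpax would need fenbry, qilorn, and morcor (Recipe 3), but fenbry is never obtained.
None of the 4 are reached.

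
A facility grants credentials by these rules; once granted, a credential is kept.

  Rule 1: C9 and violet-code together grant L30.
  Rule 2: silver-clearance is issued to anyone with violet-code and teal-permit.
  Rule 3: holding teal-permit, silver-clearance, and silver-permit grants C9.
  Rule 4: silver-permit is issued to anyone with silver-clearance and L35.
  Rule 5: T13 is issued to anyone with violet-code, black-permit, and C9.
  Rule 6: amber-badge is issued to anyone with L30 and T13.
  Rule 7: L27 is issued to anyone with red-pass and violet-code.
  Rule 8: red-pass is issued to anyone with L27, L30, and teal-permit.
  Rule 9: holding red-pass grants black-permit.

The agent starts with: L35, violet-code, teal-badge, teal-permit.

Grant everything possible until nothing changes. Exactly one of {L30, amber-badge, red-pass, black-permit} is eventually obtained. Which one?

Holding violet-code and teal-permit grants silver-clearance (Rule 2).
Holding silver-clearance and L35 grants silver-permit (Rule 4).
Holding teal-permit, silver-clearance, and silver-permit grants C9 (Rule 3).
Holding C9 and violet-code grants L30 (Rule 1).
red-pass would need L27, L30, and teal-permit (Rule 8), but L27 is never granted. black-permit would need red-pass (Rule 9), but red-pass is never granted. amber-badge would need L30 and T13 (Rule 6), but T13 is never granted.

L30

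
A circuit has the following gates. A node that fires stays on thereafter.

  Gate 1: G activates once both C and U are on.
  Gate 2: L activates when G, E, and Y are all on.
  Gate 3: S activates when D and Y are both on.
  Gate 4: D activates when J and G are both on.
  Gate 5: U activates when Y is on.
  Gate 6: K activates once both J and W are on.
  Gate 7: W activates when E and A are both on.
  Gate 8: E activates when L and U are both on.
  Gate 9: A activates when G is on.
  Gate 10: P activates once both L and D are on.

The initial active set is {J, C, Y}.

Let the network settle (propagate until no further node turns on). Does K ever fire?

K would need J and W (Gate 6), but W never turns on.

No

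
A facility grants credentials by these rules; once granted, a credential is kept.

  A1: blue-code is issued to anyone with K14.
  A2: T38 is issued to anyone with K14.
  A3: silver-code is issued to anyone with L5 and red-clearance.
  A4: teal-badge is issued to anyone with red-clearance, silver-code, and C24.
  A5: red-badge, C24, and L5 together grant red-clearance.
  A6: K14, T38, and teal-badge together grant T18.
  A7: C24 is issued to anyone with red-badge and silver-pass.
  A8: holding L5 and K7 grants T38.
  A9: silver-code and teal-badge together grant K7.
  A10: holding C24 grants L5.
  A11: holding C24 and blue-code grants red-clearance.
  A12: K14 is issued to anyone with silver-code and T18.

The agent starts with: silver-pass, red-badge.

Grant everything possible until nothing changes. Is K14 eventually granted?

K14 would need silver-code and T18 (A12), but T18 is never granted.

No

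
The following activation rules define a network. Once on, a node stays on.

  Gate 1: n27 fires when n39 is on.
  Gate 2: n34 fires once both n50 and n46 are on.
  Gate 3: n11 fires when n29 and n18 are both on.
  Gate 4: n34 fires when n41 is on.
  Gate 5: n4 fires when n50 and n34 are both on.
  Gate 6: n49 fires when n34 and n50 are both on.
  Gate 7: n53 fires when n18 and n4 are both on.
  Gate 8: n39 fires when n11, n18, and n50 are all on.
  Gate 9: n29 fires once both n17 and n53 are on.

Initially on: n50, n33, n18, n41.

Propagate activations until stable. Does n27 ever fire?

n27 would need n39 (Gate 1), but n39 never turns on.

No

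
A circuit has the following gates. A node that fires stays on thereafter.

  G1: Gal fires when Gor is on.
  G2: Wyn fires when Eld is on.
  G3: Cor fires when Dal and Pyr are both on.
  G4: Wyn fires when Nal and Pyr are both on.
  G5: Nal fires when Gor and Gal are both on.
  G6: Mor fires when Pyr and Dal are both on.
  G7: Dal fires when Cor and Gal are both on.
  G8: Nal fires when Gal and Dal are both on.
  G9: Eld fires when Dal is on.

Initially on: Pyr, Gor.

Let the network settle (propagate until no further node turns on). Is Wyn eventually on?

Yes

G1: Gor on → Gal on.
G5: Gor and Gal on → Nal on.
Nal and Pyr are on, so Wyn fires (G4).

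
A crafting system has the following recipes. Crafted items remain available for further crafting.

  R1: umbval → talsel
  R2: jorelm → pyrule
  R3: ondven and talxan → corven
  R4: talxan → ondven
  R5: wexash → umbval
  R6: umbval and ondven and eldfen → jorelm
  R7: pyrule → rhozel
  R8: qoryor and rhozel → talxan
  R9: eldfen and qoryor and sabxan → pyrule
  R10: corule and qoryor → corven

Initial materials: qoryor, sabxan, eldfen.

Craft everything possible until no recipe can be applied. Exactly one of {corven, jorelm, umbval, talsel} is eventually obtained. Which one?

Using R9, eldfen, qoryor, and sabxan make pyrule.
pyrule → rhozel (R7).
Using R8, qoryor and rhozel make talxan.
Using R4, talxan makes ondven.
ondven and talxan → corven (R3).
talsel would need umbval (R1), but umbval is never obtained. umbval would need wexash (R5), but wexash is never obtained. jorelm would need umbval, ondven, and eldfen (R6), but umbval is never obtained.

corven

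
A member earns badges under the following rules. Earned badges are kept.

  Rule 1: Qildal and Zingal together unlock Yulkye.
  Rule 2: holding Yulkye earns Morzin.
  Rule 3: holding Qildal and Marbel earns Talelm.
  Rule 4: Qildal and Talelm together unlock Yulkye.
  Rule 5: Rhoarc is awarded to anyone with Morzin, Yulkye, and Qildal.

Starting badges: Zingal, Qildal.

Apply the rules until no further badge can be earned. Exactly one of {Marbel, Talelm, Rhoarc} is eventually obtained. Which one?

Rhoarc

With Qildal and Zingal, Yulkye is earned (Rule 1).
With Yulkye, Morzin is earned (Rule 2).
With Morzin, Yulkye, and Qildal, Rhoarc is earned (Rule 5).
Talelm would need Qildal and Marbel (Rule 3), but Marbel is never earned. No rule produces Marbel, and it is not given.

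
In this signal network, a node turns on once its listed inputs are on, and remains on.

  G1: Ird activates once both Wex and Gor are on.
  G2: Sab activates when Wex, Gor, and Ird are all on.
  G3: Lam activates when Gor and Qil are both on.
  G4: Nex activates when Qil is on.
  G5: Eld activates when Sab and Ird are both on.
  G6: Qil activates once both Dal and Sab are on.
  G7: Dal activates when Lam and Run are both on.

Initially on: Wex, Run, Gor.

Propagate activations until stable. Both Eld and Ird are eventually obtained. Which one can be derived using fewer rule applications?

Ird: G1: Wex and Gor on → Ird on. [1 rule application]
Eld: Wex and Gor are on, so Ird activates (G1). Wex, Gor, and Ird are on, so Sab activates (G2). G5: Sab and Ird on → Eld on. [3 rule applications]
Ird needs fewer.

Ird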